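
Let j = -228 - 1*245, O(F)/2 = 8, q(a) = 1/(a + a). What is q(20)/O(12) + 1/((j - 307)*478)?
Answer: 1861/1193088 ≈ 0.0015598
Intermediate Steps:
q(a) = 1/(2*a)
O(F) = 16 (O(F) = 2*8 = 16)
j = -473 (j = -228 - 245 = -473)
q(20)/O(12) + 1/((j - 307)*478) = ((½)/20)/16 + 1/(-473 - 307*478) = ((½)*(1/20))*(1/16) + (1/478)/(-780) = (1/40)*(1/16) - 1/780*1/478 = 1/640 - 1/372840 = 1861/1193088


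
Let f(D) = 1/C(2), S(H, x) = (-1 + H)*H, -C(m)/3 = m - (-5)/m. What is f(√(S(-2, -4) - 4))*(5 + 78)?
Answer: -166/27 ≈ -6.1481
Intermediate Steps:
C(m) = -15/m - 3*m (C(m) = -3*(m - (-5)/m) = -3*(m + 5/m) = -15/m - 3*m)
S(H, x) = H*(-1 + H)
f(D) = -2/27 (f(D) = 1/(-15/2 - 3*2) = 1/(-15*½ - 6) = 1/(-15/2 - 6) = 1/(-27/2) = -2/27)
f(√(S(-2, -4) - 4))*(5 + 78) = -2*(5 + 78)/27 = -2/27*83 = -166/27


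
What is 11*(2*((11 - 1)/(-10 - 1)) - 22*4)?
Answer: -988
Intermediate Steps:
11*(2*((11 - 1)/(-10 - 1)) - 22*4) = 11*(2*(10/(-11)) - 88) = 11*(2*(10*(-1/11)) - 88) = 11*(2*(-10/11) - 88) = 11*(-20/11 - 88) = 11*(-988/11) = -988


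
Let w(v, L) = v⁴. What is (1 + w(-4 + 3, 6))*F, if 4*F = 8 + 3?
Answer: 11/2 ≈ 5.5000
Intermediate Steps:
F = 11/4 (F = (8 + 3)/4 = (¼)*11 = 11/4 ≈ 2.7500)
(1 + w(-4 + 3, 6))*F = (1 + (-4 + 3)⁴)*(11/4) = (1 + (-1)⁴)*(11/4) = (1 + 1)*(11/4) = 2*(11/4) = 11/2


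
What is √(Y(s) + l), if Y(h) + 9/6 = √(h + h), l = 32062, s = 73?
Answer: √(128242 + 4*√146)/2 ≈ 179.09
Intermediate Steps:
Y(h) = -3/2 + √2*√h (Y(h) = -3/2 + √(h + h) = -3/2 + √(2*h) = -3/2 + √2*√h)
√(Y(s) + l) = √((-3/2 + √2*√73) + 32062) = √((-3/2 + √146) + 32062) = √(64121/2 + √146)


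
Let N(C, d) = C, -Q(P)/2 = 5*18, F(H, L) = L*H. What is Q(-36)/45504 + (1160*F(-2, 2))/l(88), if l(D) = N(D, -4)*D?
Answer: -92245/152944 ≈ -0.60313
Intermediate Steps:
F(H, L) = H*L
Q(P) = -180 (Q(P) = -10*18 = -2*90 = -180)
l(D) = D² (l(D) = D*D = D²)
Q(-36)/45504 + (1160*F(-2, 2))/l(88) = -180/45504 + (1160*(-2*2))/(88²) = -180*1/45504 + (1160*(-4))/7744 = -5/1264 - 4640*1/7744 = -5/1264 - 145/242 = -92245/152944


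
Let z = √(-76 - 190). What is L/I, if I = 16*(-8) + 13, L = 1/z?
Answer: I*√266/30590 ≈ 0.00053316*I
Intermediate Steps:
z = I*√266 (z = √(-266) = I*√266 ≈ 16.31*I)
L = -I*√266/266 (L = 1/(I*√266) = -I*√266/266 ≈ -0.061314*I)
I = -115 (I = -128 + 13 = -115)
L/I = -I*√266/266/(-115) = -I*√266/266*(-1/115) = I*√266/30590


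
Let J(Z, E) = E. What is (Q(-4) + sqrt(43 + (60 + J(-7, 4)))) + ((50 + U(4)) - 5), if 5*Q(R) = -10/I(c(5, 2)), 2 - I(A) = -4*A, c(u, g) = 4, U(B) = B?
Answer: 440/9 + sqrt(107) ≈ 59.233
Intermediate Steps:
I(A) = 2 + 4*A (I(A) = 2 - (-4)*A = 2 + 4*A)
Q(R) = -1/9 (Q(R) = (-10/(2 + 4*4))/5 = (-10/(2 + 16))/5 = (-10/18)/5 = (-10*1/18)/5 = (1/5)*(-5/9) = -1/9)
(Q(-4) + sqrt(43 + (60 + J(-7, 4)))) + ((50 + U(4)) - 5) = (-1/9 + sqrt(43 + (60 + 4))) + ((50 + 4) - 5) = (-1/9 + sqrt(43 + 64)) + (54 - 5) = (-1/9 + sqrt(107)) + 49 = 440/9 + sqrt(107)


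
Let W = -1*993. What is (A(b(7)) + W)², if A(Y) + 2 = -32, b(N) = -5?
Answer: 1054729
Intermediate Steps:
A(Y) = -34 (A(Y) = -2 - 32 = -34)
W = -993
(A(b(7)) + W)² = (-34 - 993)² = (-1027)² = 1054729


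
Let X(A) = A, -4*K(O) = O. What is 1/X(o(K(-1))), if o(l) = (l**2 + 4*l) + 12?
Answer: 16/209 ≈ 0.076555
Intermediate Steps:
K(O) = -O/4
o(l) = 12 + l**2 + 4*l
1/X(o(K(-1))) = 1/(12 + (-1/4*(-1))**2 + 4*(-1/4*(-1))) = 1/(12 + (1/4)**2 + 4*(1/4)) = 1/(12 + 1/16 + 1) = 1/(209/16) = 16/209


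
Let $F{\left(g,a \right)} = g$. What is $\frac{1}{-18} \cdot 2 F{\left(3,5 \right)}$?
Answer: $- \frac{1}{3} \approx -0.33333$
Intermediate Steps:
$\frac{1}{-18} \cdot 2 F{\left(3,5 \right)} = \frac{1}{-18} \cdot 2 \cdot 3 = \left(- \frac{1}{18}\right) 2 \cdot 3 = \left(- \frac{1}{9}\right) 3 = - \frac{1}{3}$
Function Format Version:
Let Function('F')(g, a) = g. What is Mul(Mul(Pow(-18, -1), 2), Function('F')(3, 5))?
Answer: Rational(-1, 3) ≈ -0.33333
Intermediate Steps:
Mul(Mul(Pow(-18, -1), 2), Function('F')(3, 5)) = Mul(Mul(Pow(-18, -1), 2), 3) = Mul(Mul(Rational(-1, 18), 2), 3) = Mul(Rational(-1, 9), 3) = Rational(-1, 3)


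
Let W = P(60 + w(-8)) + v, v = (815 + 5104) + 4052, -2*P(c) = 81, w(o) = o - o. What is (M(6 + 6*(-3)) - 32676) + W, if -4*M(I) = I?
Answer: -45485/2 ≈ -22743.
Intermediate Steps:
w(o) = 0
P(c) = -81/2 (P(c) = -½*81 = -81/2)
M(I) = -I/4
v = 9971 (v = 5919 + 4052 = 9971)
W = 19861/2 (W = -81/2 + 9971 = 19861/2 ≈ 9930.5)
(M(6 + 6*(-3)) - 32676) + W = (-(6 + 6*(-3))/4 - 32676) + 19861/2 = (-(6 - 18)/4 - 32676) + 19861/2 = (-¼*(-12) - 32676) + 19861/2 = (3 - 32676) + 19861/2 = -32673 + 19861/2 = -45485/2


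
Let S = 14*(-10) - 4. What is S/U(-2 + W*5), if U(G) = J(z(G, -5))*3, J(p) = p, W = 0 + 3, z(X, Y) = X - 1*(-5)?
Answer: -8/3 ≈ -2.6667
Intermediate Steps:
z(X, Y) = 5 + X (z(X, Y) = X + 5 = 5 + X)
W = 3
S = -144 (S = -140 - 4 = -144)
U(G) = 15 + 3*G (U(G) = (5 + G)*3 = 15 + 3*G)
S/U(-2 + W*5) = -144/(15 + 3*(-2 + 3*5)) = -144/(15 + 3*(-2 + 15)) = -144/(15 + 3*13) = -144/(15 + 39) = -144/54 = -144*1/54 = -8/3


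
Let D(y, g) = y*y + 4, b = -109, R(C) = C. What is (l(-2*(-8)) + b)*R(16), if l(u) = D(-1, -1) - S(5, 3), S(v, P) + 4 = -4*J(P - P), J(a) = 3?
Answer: -1408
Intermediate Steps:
S(v, P) = -16 (S(v, P) = -4 - 4*3 = -4 - 12 = -16)
D(y, g) = 4 + y² (D(y, g) = y² + 4 = 4 + y²)
l(u) = 21 (l(u) = (4 + (-1)²) - 1*(-16) = (4 + 1) + 16 = 5 + 16 = 21)
(l(-2*(-8)) + b)*R(16) = (21 - 109)*16 = -88*16 = -1408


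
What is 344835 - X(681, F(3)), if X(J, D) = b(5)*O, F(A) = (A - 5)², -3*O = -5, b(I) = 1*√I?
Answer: 344835 - 5*√5/3 ≈ 3.4483e+5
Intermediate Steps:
b(I) = √I
O = 5/3 (O = -⅓*(-5) = 5/3 ≈ 1.6667)
F(A) = (-5 + A)²
X(J, D) = 5*√5/3 (X(J, D) = √5*(5/3) = 5*√5/3)
344835 - X(681, F(3)) = 344835 - 5*√5/3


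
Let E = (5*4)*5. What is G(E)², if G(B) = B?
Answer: 10000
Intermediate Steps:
E = 100 (E = 20*5 = 100)
G(E)² = 100² = 10000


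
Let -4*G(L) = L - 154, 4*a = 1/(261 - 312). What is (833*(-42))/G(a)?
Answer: -28548576/31417 ≈ -908.70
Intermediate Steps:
a = -1/204 (a = 1/(4*(261 - 312)) = (¼)/(-51) = (¼)*(-1/51) = -1/204 ≈ -0.0049020)
G(L) = 77/2 - L/4 (G(L) = -(L - 154)/4 = -(-154 + L)/4 = 77/2 - L/4)
(833*(-42))/G(a) = (833*(-42))/(77/2 - ¼*(-1/204)) = -34986/(77/2 + 1/816) = -34986/31417/816 = -34986*816/31417 = -28548576/31417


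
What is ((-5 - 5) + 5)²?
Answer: 25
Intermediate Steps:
((-5 - 5) + 5)² = (-10 + 5)² = (-5)² = 25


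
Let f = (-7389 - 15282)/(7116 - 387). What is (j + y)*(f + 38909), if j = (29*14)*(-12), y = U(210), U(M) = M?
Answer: -406830968460/2243 ≈ -1.8138e+8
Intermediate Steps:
y = 210
f = -7557/2243 (f = -22671/6729 = -22671*1/6729 = -7557/2243 ≈ -3.3691)
j = -4872 (j = 406*(-12) = -4872)
(j + y)*(f + 38909) = (-4872 + 210)*(-7557/2243 + 38909) = -4662*87265330/2243 = -406830968460/2243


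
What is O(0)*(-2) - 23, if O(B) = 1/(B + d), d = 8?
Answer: -93/4 ≈ -23.250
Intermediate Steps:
O(B) = 1/(8 + B) (O(B) = 1/(B + 8) = 1/(8 + B))
O(0)*(-2) - 23 = -2/(8 + 0) - 23 = -2/8 - 23 = (⅛)*(-2) - 23 = -¼ - 23 = -93/4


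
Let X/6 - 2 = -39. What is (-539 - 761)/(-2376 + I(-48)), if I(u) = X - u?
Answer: 26/51 ≈ 0.50980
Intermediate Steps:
X = -222 (X = 12 + 6*(-39) = 12 - 234 = -222)
I(u) = -222 - u
(-539 - 761)/(-2376 + I(-48)) = (-539 - 761)/(-2376 + (-222 - 1*(-48))) = -1300/(-2376 + (-222 + 48)) = -1300/(-2376 - 174) = -1300/(-2550) = -1300*(-1/2550) = 26/51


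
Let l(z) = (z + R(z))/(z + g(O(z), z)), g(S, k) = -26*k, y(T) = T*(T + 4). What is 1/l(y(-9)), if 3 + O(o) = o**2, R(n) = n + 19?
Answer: -1125/109 ≈ -10.321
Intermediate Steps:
y(T) = T*(4 + T)
R(n) = 19 + n
O(o) = -3 + o**2
l(z) = -(19 + 2*z)/(25*z) (l(z) = (z + (19 + z))/(z - 26*z) = (19 + 2*z)/((-25*z)) = (19 + 2*z)*(-1/(25*z)) = -(19 + 2*z)/(25*z))
1/l(y(-9)) = 1/((-19 - (-18)*(4 - 9))/(25*((-9*(4 - 9))))) = 1/((-19 - (-18)*(-5))/(25*((-9*(-5))))) = 1/((1/25)*(-19 - 2*45)/45) = 1/((1/25)*(1/45)*(-19 - 90)) = 1/((1/25)*(1/45)*(-109)) = 1/(-109/1125) = -1125/109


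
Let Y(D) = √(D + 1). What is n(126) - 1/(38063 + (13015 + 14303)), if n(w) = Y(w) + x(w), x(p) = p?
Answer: 8238005/65381 + √127 ≈ 137.27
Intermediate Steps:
Y(D) = √(1 + D)
n(w) = w + √(1 + w) (n(w) = √(1 + w) + w = w + √(1 + w))
n(126) - 1/(38063 + (13015 + 14303)) = (126 + √(1 + 126)) - 1/(38063 + (13015 + 14303)) = (126 + √127) - 1/(38063 + 27318) = (126 + √127) - 1/65381 = 8238005/65381 + √127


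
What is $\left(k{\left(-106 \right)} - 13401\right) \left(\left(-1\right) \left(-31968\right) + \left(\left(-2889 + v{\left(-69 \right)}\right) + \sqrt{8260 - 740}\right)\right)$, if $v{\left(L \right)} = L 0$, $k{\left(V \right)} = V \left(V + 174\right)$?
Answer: $-599289111 - 82436 \sqrt{470} \approx -6.0108 \cdot 10^{8}$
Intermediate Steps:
$k{\left(V \right)} = V \left(174 + V\right)$
$v{\left(L \right)} = 0$
$\left(k{\left(-106 \right)} - 13401\right) \left(\left(-1\right) \left(-31968\right) + \left(\left(-2889 + v{\left(-69 \right)}\right) + \sqrt{8260 - 740}\right)\right) = \left(- 106 \left(174 - 106\right) - 13401\right) \left(\left(-1\right) \left(-31968\right) + \left(\left(-2889 + 0\right) + \sqrt{8260 - 740}\right)\right) = \left(\left(-106\right) 68 - 13401\right) \left(31968 - \left(2889 - \sqrt{7520}\right)\right) = \left(-7208 - 13401\right) \left(31968 - \left(2889 - 4 \sqrt{470}\right)\right) = - 20609 \left(29079 + 4 \sqrt{470}\right) = -599289111 - 82436 \sqrt{470}$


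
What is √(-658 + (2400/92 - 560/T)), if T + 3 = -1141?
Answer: 4*I*√426902333/3289 ≈ 25.128*I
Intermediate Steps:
T = -1144 (T = -3 - 1141 = -1144)
√(-658 + (2400/92 - 560/T)) = √(-658 + (2400/92 - 560/(-1144))) = √(-658 + (2400*(1/92) - 560*(-1/1144))) = √(-658 + (600/23 + 70/143)) = √(-658 + 87410/3289) = √(-2076752/3289) = 4*I*√426902333/3289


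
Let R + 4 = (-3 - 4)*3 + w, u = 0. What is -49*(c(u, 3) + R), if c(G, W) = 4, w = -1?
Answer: 1078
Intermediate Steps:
R = -26 (R = -4 + ((-3 - 4)*3 - 1) = -4 + (-7*3 - 1) = -4 + (-21 - 1) = -4 - 22 = -26)
-49*(c(u, 3) + R) = -49*(4 - 26) = -49*(-22) = 1078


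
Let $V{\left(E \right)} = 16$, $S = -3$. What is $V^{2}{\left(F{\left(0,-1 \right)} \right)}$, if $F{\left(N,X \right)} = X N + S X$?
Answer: $256$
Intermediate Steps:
$F{\left(N,X \right)} = - 3 X + N X$ ($F{\left(N,X \right)} = X N - 3 X = N X - 3 X = - 3 X + N X$)
$V^{2}{\left(F{\left(0,-1 \right)} \right)} = 16^{2} = 256$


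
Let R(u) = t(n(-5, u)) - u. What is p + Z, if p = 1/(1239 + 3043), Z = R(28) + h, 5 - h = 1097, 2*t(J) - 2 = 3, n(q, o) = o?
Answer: -2392567/2141 ≈ -1117.5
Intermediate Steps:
t(J) = 5/2 (t(J) = 1 + (½)*3 = 1 + 3/2 = 5/2)
R(u) = 5/2 - u
h = -1092 (h = 5 - 1*1097 = 5 - 1097 = -1092)
Z = -2235/2 (Z = (5/2 - 1*28) - 1092 = (5/2 - 28) - 1092 = -51/2 - 1092 = -2235/2 ≈ -1117.5)
p = 1/4282 ≈ 0.00023354
p + Z = 1/4282 - 2235/2 = -2392567/2141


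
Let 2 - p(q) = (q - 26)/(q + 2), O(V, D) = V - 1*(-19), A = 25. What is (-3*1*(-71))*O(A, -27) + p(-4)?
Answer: 9359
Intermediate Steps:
O(V, D) = 19 + V (O(V, D) = V + 19 = 19 + V)
p(q) = 2 - (-26 + q)/(2 + q) (p(q) = 2 - (q - 26)/(q + 2) = 2 - (-26 + q)/(2 + q))
(-3*1*(-71))*O(A, -27) + p(-4) = (-3*1*(-71))*(19 + 25) + (30 - 4)/(2 - 4) = -3*(-71)*44 + 26/(-2) = 213*44 - 1/2*26 = 9372 - 13 = 9359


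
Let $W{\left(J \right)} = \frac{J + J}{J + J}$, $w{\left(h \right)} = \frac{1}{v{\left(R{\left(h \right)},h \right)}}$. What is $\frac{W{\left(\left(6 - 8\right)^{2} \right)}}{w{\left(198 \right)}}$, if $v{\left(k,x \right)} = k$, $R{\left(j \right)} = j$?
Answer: $198$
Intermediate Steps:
$w{\left(h \right)} = \frac{1}{h}$
$W{\left(J \right)} = 1$ ($W{\left(J \right)} = \frac{2 J}{2 J} = 2 J \frac{1}{2 J} = 1$)
$\frac{W{\left(\left(6 - 8\right)^{2} \right)}}{w{\left(198 \right)}} = 1 \frac{1}{\frac{1}{198}} = 1 \cdot 198 = 198$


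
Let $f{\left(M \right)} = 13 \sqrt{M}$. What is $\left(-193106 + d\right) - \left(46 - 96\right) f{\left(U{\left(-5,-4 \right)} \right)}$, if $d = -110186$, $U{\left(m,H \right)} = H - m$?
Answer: $-302642$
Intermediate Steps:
$\left(-193106 + d\right) - \left(46 - 96\right) f{\left(U{\left(-5,-4 \right)} \right)} = \left(-193106 - 110186\right) - \left(46 - 96\right) 13 \sqrt{-4 - -5} = -303292 - - 50 \cdot 13 \sqrt{-4 + 5} = -303292 - - 50 \cdot 13 \sqrt{1} = -303292 - - 50 \cdot 13 \cdot 1 = -303292 - \left(-50\right) 13 = -303292 - -650 = -303292 + 650 = -302642$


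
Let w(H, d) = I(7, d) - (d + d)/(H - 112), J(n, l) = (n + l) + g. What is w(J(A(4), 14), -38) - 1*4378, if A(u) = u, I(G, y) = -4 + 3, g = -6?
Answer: -109494/25 ≈ -4379.8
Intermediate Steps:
I(G, y) = -1
J(n, l) = -6 + l + n (J(n, l) = (n + l) - 6 = (l + n) - 6 = -6 + l + n)
w(H, d) = -1 - 2*d/(-112 + H) (w(H, d) = -1 - (d + d)/(H - 112) = -1 - 2*d/(-112 + H))
w(J(A(4), 14), -38) - 1*4378 = (112 - (-6 + 14 + 4) - 2*(-38))/(-112 + (-6 + 14 + 4)) - 1*4378 = (112 - 1*12 + 76)/(-112 + 12) - 4378 = (112 - 12 + 76)/(-100) - 4378 = -1/100*176 - 4378 = -44/25 - 4378 = -109494/25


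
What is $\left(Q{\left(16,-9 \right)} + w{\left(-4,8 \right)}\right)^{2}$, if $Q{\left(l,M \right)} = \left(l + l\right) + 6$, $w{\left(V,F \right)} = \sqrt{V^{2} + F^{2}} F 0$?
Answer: $1444$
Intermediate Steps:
$w{\left(V,F \right)} = 0$ ($w{\left(V,F \right)} = \sqrt{F^{2} + V^{2}} F 0 = F \sqrt{F^{2} + V^{2}} \cdot 0 = 0$)
$Q{\left(l,M \right)} = 6 + 2 l$ ($Q{\left(l,M \right)} = 2 l + 6 = 6 + 2 l$)
$\left(Q{\left(16,-9 \right)} + w{\left(-4,8 \right)}\right)^{2} = \left(\left(6 + 2 \cdot 16\right) + 0\right)^{2} = \left(\left(6 + 32\right) + 0\right)^{2} = \left(38 + 0\right)^{2} = 38^{2} = 1444$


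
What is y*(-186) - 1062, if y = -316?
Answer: 57714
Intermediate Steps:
y*(-186) - 1062 = -316*(-186) - 1062 = 58776 - 1062 = 57714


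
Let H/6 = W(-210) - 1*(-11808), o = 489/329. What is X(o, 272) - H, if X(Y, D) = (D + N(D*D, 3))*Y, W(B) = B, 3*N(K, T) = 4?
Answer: -22760792/329 ≈ -69182.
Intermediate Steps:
N(K, T) = 4/3 (N(K, T) = (⅓)*4 = 4/3)
o = 489/329 (o = 489*(1/329) = 489/329 ≈ 1.4863)
X(Y, D) = Y*(4/3 + D) (X(Y, D) = (D + 4/3)*Y = (4/3 + D)*Y = Y*(4/3 + D))
H = 69588 (H = 6*(-210 - 1*(-11808)) = 6*(-210 + 11808) = 6*11598 = 69588)
X(o, 272) - H = (⅓)*(489/329)*(4 + 3*272) - 1*69588 = (⅓)*(489/329)*(4 + 816) - 69588 = (⅓)*(489/329)*820 - 69588 = 133660/329 - 69588 = -22760792/329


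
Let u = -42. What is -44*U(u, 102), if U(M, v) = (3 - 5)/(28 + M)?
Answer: -44/7 ≈ -6.2857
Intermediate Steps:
U(M, v) = -2/(28 + M)
-44*U(u, 102) = -(-88)/(28 - 42) = -(-88)/(-14) = -(-88)*(-1)/14 = -44*⅐ = -44/7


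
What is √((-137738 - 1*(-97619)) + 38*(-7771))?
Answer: I*√335417 ≈ 579.15*I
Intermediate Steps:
√((-137738 - 1*(-97619)) + 38*(-7771)) = √((-137738 + 97619) - 295298) = √(-40119 - 295298) = √(-335417) = I*√335417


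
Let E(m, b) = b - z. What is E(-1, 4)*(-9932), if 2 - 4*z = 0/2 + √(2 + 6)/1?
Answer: -34762 - 4966*√2 ≈ -41785.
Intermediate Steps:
z = ½ - √2/2 (z = ½ - (0/2 + √(2 + 6)/1)/4 = ½ - (0*(½) + √8*1)/4 = ½ - (0 + (2*√2)*1)/4 = ½ - (0 + 2*√2)/4 = ½ - √2/2 ≈ -0.20711)
E(m, b) = -½ + b + √2/2 (E(m, b) = b - (½ - √2/2) = b + (-½ + √2/2) = -½ + b + √2/2)
E(-1, 4)*(-9932) = (-½ + 4 + √2/2)*(-9932) = (7/2 + √2/2)*(-9932) = -34762 - 4966*√2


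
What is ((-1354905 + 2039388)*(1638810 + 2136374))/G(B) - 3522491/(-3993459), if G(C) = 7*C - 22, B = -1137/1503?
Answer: -5169966701371927326823/54610551825 ≈ -9.4670e+10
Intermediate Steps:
B = -379/501 (B = -1137*1/1503 = -379/501 ≈ -0.75649)
G(C) = -22 + 7*C
((-1354905 + 2039388)*(1638810 + 2136374))/G(B) - 3522491/(-3993459) = ((-1354905 + 2039388)*(1638810 + 2136374))/(-22 + 7*(-379/501)) - 3522491/(-3993459) = (684483*3775184)/(-22 - 2653/501) - 3522491*(-1/3993459) = 2584049269872/(-13675/501) + 3522491/3993459 = 2584049269872*(-501/13675) + 3522491/3993459 = -1294608684205872/13675 + 3522491/3993459 = -5169966701371927326823/54610551825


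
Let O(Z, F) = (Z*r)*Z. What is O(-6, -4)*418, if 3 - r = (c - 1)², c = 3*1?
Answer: -15048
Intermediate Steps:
c = 3
r = -1 (r = 3 - (3 - 1)² = 3 - 1*2² = 3 - 1*4 = 3 - 4 = -1)
O(Z, F) = -Z² (O(Z, F) = (Z*(-1))*Z = (-Z)*Z = -Z²)
O(-6, -4)*418 = -1*(-6)²*418 = -1*36*418 = -36*418 = -15048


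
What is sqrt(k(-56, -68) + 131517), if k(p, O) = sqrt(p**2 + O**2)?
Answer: sqrt(131517 + 4*sqrt(485)) ≈ 362.77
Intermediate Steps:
k(p, O) = sqrt(O**2 + p**2)
sqrt(k(-56, -68) + 131517) = sqrt(sqrt((-68)**2 + (-56)**2) + 131517) = sqrt(sqrt(4624 + 3136) + 131517) = sqrt(sqrt(7760) + 131517) = sqrt(4*sqrt(485) + 131517) = sqrt(131517 + 4*sqrt(485))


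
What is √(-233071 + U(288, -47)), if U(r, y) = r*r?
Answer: I*√150127 ≈ 387.46*I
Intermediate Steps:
U(r, y) = r²
√(-233071 + U(288, -47)) = √(-233071 + 288²) = √(-233071 + 82944) = √(-150127) = I*√150127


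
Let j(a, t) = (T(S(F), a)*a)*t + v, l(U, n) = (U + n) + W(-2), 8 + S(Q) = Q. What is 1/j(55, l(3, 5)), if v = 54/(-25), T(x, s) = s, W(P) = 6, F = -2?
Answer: 25/1058696 ≈ 2.3614e-5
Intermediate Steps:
S(Q) = -8 + Q
v = -54/25 (v = 54*(-1/25) = -54/25 ≈ -2.1600)
l(U, n) = 6 + U + n (l(U, n) = (U + n) + 6 = 6 + U + n)
j(a, t) = -54/25 + t*a² (j(a, t) = (a*a)*t - 54/25 = a²*t - 54/25 = t*a² - 54/25 = -54/25 + t*a²)
1/j(55, l(3, 5)) = 1/(-54/25 + (6 + 3 + 5)*55²) = 1/(-54/25 + 14*3025) = 1/(-54/25 + 42350) = 1/(1058696/25) = 25/1058696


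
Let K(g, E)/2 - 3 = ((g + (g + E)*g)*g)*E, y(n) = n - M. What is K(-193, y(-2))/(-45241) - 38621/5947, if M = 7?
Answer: -803205935597/269048227 ≈ -2985.4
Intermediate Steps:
y(n) = -7 + n (y(n) = n - 1*7 = n - 7 = -7 + n)
K(g, E) = 6 + 2*E*g*(g + g*(E + g)) (K(g, E) = 6 + 2*(((g + (g + E)*g)*g)*E) = 6 + 2*(((g + (E + g)*g)*g)*E) = 6 + 2*(((g + g*(E + g))*g)*E) = 6 + 2*((g*(g + g*(E + g)))*E) = 6 + 2*(E*g*(g + g*(E + g))) = 6 + 2*E*g*(g + g*(E + g)))
K(-193, y(-2))/(-45241) - 38621/5947 = (6 + 2*(-7 - 2)*(-193)**2 + 2*(-7 - 2)*(-193)**3 + 2*(-7 - 2)**2*(-193)**2)/(-45241) - 38621/5947 = (6 + 2*(-9)*37249 + 2*(-9)*(-7189057) + 2*(-9)**2*37249)*(-1/45241) - 38621*1/5947 = (6 - 670482 + 129403026 + 2*81*37249)*(-1/45241) - 38621/5947 = (6 - 670482 + 129403026 + 6034338)*(-1/45241) - 38621/5947 = 134766888*(-1/45241) - 38621/5947 = -134766888/45241 - 38621/5947 = -803205935597/269048227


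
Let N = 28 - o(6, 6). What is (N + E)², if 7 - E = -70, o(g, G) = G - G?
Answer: 11025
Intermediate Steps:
o(g, G) = 0
E = 77 (E = 7 - 1*(-70) = 7 + 70 = 77)
N = 28 (N = 28 - 1*0 = 28 + 0 = 28)
(N + E)² = (28 + 77)² = 105² = 11025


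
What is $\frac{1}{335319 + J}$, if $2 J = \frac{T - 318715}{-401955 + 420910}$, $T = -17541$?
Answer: $\frac{18955}{6355803517} \approx 2.9823 \cdot 10^{-6}$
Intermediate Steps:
$J = - \frac{168128}{18955}$ ($J = \frac{\left(-17541 - 318715\right) \frac{1}{-401955 + 420910}}{2} = \frac{\left(-336256\right) \frac{1}{18955}}{2} = \frac{1}{2} \left(- \frac{336256}{18955}\right) = - \frac{168128}{18955} \approx -8.8698$)
$\frac{1}{335319 + J} = \frac{1}{335319 - \frac{168128}{18955}} = \frac{1}{\frac{6355803517}{18955}} = \frac{18955}{6355803517}$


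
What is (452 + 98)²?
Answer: 302500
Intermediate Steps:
(452 + 98)² = 550² = 302500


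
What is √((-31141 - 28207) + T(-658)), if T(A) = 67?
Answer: I*√59281 ≈ 243.48*I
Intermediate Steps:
√((-31141 - 28207) + T(-658)) = √((-31141 - 28207) + 67) = √(-59348 + 67) = √(-59281) = I*√59281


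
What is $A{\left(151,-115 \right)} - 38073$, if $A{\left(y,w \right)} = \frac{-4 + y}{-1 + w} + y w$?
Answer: $- \frac{6430955}{116} \approx -55439.0$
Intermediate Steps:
$A{\left(y,w \right)} = w y + \frac{-4 + y}{-1 + w}$ ($A{\left(y,w \right)} = \frac{-4 + y}{-1 + w} + w y = w y + \frac{-4 + y}{-1 + w}$)
$A{\left(151,-115 \right)} - 38073 = \frac{-4 + 151 + 151 \left(-115\right)^{2} - \left(-115\right) 151}{-1 - 115} - 38073 = \frac{-4 + 151 + 151 \cdot 13225 + 17365}{-116} - 38073 = - \frac{-4 + 151 + 1996975 + 17365}{116} - 38073 = \left(- \frac{1}{116}\right) 2014487 - 38073 = - \frac{2014487}{116} - 38073 = - \frac{6430955}{116}$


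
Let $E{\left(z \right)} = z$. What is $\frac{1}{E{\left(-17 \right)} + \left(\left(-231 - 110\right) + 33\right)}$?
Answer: $- \frac{1}{325} \approx -0.0030769$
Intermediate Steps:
$\frac{1}{E{\left(-17 \right)} + \left(\left(-231 - 110\right) + 33\right)} = \frac{1}{-17 + \left(\left(-231 - 110\right) + 33\right)} = \frac{1}{-17 + \left(-341 + 33\right)} = \frac{1}{-17 - 308} = \frac{1}{-325} = - \frac{1}{325}$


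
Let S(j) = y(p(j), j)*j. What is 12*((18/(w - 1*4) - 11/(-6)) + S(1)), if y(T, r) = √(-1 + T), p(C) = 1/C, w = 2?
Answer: -86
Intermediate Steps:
S(j) = j*√(-1 + 1/j) (S(j) = √(-1 + 1/j)*j = j*√(-1 + 1/j))
12*((18/(w - 1*4) - 11/(-6)) + S(1)) = 12*((18/(2 - 1*4) - 11/(-6)) + 1*√((1 - 1*1)/1)) = 12*((18/(2 - 4) - 11*(-⅙)) + 1*√(1*(1 - 1))) = 12*((18/(-2) + 11/6) + 1*√(1*0)) = 12*((18*(-½) + 11/6) + 1*√0) = 12*((-9 + 11/6) + 1*0) = 12*(-43/6 + 0) = 12*(-43/6) = -86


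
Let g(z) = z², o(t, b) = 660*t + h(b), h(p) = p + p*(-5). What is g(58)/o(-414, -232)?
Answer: -841/68078 ≈ -0.012353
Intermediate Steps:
h(p) = -4*p (h(p) = p - 5*p = -4*p)
o(t, b) = -4*b + 660*t (o(t, b) = 660*t - 4*b = -4*b + 660*t)
g(58)/o(-414, -232) = 58²/(-4*(-232) + 660*(-414)) = 3364/(928 - 273240) = 3364/(-272312) = 3364*(-1/272312) = -841/68078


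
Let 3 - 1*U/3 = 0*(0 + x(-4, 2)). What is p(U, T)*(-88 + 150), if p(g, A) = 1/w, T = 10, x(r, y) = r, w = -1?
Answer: -62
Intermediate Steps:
U = 9 (U = 9 - 0*(0 - 4) = 9 - 0*(-4) = 9 - 3*0 = 9 + 0 = 9)
p(g, A) = -1 (p(g, A) = 1/(-1) = -1)
p(U, T)*(-88 + 150) = -(-88 + 150) = -1*62 = -62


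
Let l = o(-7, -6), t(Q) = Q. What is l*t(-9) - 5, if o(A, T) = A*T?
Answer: -383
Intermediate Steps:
l = 42 (l = -7*(-6) = 42)
l*t(-9) - 5 = 42*(-9) - 5 = -378 - 5 = -383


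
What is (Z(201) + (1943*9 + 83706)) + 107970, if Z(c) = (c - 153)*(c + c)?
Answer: 228459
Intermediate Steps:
Z(c) = 2*c*(-153 + c) (Z(c) = (-153 + c)*(2*c) = 2*c*(-153 + c))
(Z(201) + (1943*9 + 83706)) + 107970 = (2*201*(-153 + 201) + (1943*9 + 83706)) + 107970 = (2*201*48 + (17487 + 83706)) + 107970 = (19296 + 101193) + 107970 = 120489 + 107970 = 228459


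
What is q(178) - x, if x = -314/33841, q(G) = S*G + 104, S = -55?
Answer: -327783612/33841 ≈ -9686.0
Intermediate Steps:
q(G) = 104 - 55*G (q(G) = -55*G + 104 = 104 - 55*G)
x = -314/33841 (x = -314*1/33841 = -314/33841 ≈ -0.0092787)
q(178) - x = (104 - 55*178) - 1*(-314/33841) = (104 - 9790) + 314/33841 = -9686 + 314/33841 = -327783612/33841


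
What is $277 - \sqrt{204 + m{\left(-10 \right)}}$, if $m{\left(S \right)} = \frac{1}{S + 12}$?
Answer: $277 - \frac{\sqrt{818}}{2} \approx 262.7$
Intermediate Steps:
$m{\left(S \right)} = \frac{1}{12 + S}$
$277 - \sqrt{204 + m{\left(-10 \right)}} = 277 - \sqrt{204 + \frac{1}{12 - 10}} = 277 - \sqrt{204 + \frac{1}{2}} = 277 - \sqrt{\frac{409}{2}} = 277 - \frac{\sqrt{818}}{2}$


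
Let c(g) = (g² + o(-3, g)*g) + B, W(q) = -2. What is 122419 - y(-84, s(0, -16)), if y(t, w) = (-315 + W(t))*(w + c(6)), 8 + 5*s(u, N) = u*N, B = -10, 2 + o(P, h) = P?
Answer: 603219/5 ≈ 1.2064e+5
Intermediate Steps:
o(P, h) = -2 + P
s(u, N) = -8/5 + N*u/5 (s(u, N) = -8/5 + (u*N)/5 = -8/5 + (N*u)/5 = -8/5 + N*u/5)
c(g) = -10 + g² - 5*g (c(g) = (g² + (-2 - 3)*g) - 10 = (g² - 5*g) - 10 = -10 + g² - 5*g)
y(t, w) = 1268 - 317*w (y(t, w) = (-315 - 2)*(w + (-10 + 6² - 5*6)) = -317*(w + (-10 + 36 - 30)) = -317*(w - 4) = -317*(-4 + w) = 1268 - 317*w)
122419 - y(-84, s(0, -16)) = 122419 - (1268 - 317*(-8/5 + (⅕)*(-16)*0)) = 122419 - (1268 - 317*(-8/5 + 0)) = 122419 - (1268 - 317*(-8/5)) = 122419 - (1268 + 2536/5) = 122419 - 1*8876/5 = 122419 - 8876/5 = 603219/5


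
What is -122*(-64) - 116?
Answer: 7692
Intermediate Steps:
-122*(-64) - 116 = 7808 - 116 = 7692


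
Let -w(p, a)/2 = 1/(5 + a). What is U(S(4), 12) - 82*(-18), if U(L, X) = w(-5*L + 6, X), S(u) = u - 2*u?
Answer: 25090/17 ≈ 1475.9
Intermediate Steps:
S(u) = -u
w(p, a) = -2/(5 + a)
U(L, X) = -2/(5 + X)
U(S(4), 12) - 82*(-18) = -2/(5 + 12) - 82*(-18) = -2/17 + 1476 = 25090/17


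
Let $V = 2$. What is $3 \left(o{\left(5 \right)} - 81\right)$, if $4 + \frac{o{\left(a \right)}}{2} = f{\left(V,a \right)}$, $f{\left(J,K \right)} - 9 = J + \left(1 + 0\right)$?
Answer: $-195$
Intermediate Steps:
$f{\left(J,K \right)} = 10 + J$ ($f{\left(J,K \right)} = 9 + \left(J + \left(1 + 0\right)\right) = 9 + \left(J + 1\right) = 9 + \left(1 + J\right) = 10 + J$)
$o{\left(a \right)} = 16$ ($o{\left(a \right)} = -8 + 2 \left(10 + 2\right) = -8 + 2 \cdot 12 = -8 + 24 = 16$)
$3 \left(o{\left(5 \right)} - 81\right) = 3 \left(16 - 81\right) = 3 \left(-65\right) = -195$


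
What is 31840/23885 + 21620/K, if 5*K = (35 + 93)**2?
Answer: 155181753/19566592 ≈ 7.9310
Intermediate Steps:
K = 16384/5 (K = (35 + 93)**2/5 = (1/5)*128**2 = (1/5)*16384 = 16384/5 ≈ 3276.8)
31840/23885 + 21620/K = 31840/23885 + 21620/(16384/5) = 31840*(1/23885) + 21620*(5/16384) = 6368/4777 + 27025/4096 = 155181753/19566592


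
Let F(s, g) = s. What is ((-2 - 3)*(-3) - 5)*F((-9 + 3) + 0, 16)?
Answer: -60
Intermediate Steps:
((-2 - 3)*(-3) - 5)*F((-9 + 3) + 0, 16) = ((-2 - 3)*(-3) - 5)*((-9 + 3) + 0) = (-5*(-3) - 5)*(-6 + 0) = (15 - 5)*(-6) = 10*(-6) = -60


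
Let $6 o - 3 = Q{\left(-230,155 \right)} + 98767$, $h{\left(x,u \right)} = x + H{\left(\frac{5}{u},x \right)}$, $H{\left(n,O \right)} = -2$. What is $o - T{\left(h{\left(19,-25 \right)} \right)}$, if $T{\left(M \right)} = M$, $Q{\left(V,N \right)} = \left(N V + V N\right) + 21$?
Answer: $\frac{27389}{6} \approx 4564.8$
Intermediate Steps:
$Q{\left(V,N \right)} = 21 + 2 N V$ ($Q{\left(V,N \right)} = \left(N V + N V\right) + 21 = 2 N V + 21 = 21 + 2 N V$)
$h{\left(x,u \right)} = -2 + x$ ($h{\left(x,u \right)} = x - 2 = -2 + x$)
$o = \frac{27491}{6}$ ($o = \frac{1}{2} + \frac{\left(21 + 2 \cdot 155 \left(-230\right)\right) + 98767}{6} = \frac{1}{2} + \frac{\left(21 - 71300\right) + 98767}{6} = \frac{1}{2} + \frac{-71279 + 98767}{6} = \frac{1}{2} + \frac{1}{6} \cdot 27488 = \frac{1}{2} + \frac{13744}{3} = \frac{27491}{6} \approx 4581.8$)
$o - T{\left(h{\left(19,-25 \right)} \right)} = \frac{27491}{6} - \left(-2 + 19\right) = \frac{27491}{6} - 17 = \frac{27389}{6}$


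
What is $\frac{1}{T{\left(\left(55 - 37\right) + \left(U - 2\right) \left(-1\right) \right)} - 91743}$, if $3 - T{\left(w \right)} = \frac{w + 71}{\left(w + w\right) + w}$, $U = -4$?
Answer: $- \frac{72}{6605375} \approx -1.09 \cdot 10^{-5}$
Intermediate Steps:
$T{\left(w \right)} = 3 - \frac{71 + w}{3 w}$ ($T{\left(w \right)} = 3 - \frac{w + 71}{\left(w + w\right) + w} = 3 - \frac{71 + w}{2 w + w} = 3 - \frac{71 + w}{3 w}$)
$\frac{1}{T{\left(\left(55 - 37\right) + \left(U - 2\right) \left(-1\right) \right)} - 91743} = \frac{1}{\frac{-71 + 8 \left(\left(55 - 37\right) + \left(-4 - 2\right) \left(-1\right)\right)}{3 \left(\left(55 - 37\right) + \left(-4 - 2\right) \left(-1\right)\right)} - 91743} = \frac{1}{\frac{-71 + 8 \left(18 - -6\right)}{3 \left(18 - -6\right)} - 91743} = \frac{1}{\frac{-71 + 8 \left(18 + 6\right)}{3 \left(18 + 6\right)} - 91743} = \frac{1}{\frac{-71 + 8 \cdot 24}{3 \cdot 24} - 91743} = \frac{1}{\frac{1}{3} \cdot \frac{1}{24} \left(-71 + 192\right) - 91743} = \frac{1}{\frac{1}{3} \cdot \frac{1}{24} \cdot 121 - 91743} = \frac{1}{\frac{121}{72} - 91743} = \frac{1}{- \frac{6605375}{72}} = - \frac{72}{6605375}$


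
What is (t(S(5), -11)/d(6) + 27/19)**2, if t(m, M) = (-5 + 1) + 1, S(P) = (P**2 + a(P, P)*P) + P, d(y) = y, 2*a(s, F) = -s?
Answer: 1225/1444 ≈ 0.84834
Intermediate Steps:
a(s, F) = -s/2 (a(s, F) = (-s)/2 = -s/2)
S(P) = P + P**2/2 (S(P) = (P**2 + (-P/2)*P) + P = (P**2 - P**2/2) + P = P**2/2 + P = P + P**2/2)
t(m, M) = -3 (t(m, M) = -4 + 1 = -3)
(t(S(5), -11)/d(6) + 27/19)**2 = (-3/6 + 27/19)**2 = (-3*1/6 + 27*(1/19))**2 = (-1/2 + 27/19)**2 = (35/38)**2 = 1225/1444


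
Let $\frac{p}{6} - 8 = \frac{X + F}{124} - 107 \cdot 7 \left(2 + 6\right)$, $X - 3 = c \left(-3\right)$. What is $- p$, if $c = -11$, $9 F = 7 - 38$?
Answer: $\frac{6677851}{186} \approx 35902.0$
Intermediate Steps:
$F = - \frac{31}{9}$ ($F = \frac{7 - 38}{9} = \frac{1}{9} \left(-31\right) = - \frac{31}{9} \approx -3.4444$)
$X = 36$ ($X = 3 - -33 = 3 + 33 = 36$)
$p = - \frac{6677851}{186}$ ($p = 48 + 6 \left(\frac{36 - \frac{31}{9}}{124} - 107 \cdot 7 \left(2 + 6\right)\right) = 48 + 6 \left(\frac{293}{9} \cdot \frac{1}{124} - 107 \cdot 7 \cdot 8\right) = 48 + 6 \left(\frac{293}{1116} - 5992\right) = 48 + 6 \left(- \frac{6686779}{1116}\right) = 48 - \frac{6686779}{186} = - \frac{6677851}{186} \approx -35902.0$)
$- p = \left(-1\right) \left(- \frac{6677851}{186}\right) = \frac{6677851}{186}$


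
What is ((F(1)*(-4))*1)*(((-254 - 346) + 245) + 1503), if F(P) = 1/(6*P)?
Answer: -2296/3 ≈ -765.33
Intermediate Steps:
F(P) = 1/(6*P)
((F(1)*(-4))*1)*(((-254 - 346) + 245) + 1503) = ((((⅙)/1)*(-4))*1)*(((-254 - 346) + 245) + 1503) = ((((⅙)*1)*(-4))*1)*((-600 + 245) + 1503) = (((⅙)*(-4))*1)*(-355 + 1503) = -⅔*1*1148 = -⅔*1148 = -2296/3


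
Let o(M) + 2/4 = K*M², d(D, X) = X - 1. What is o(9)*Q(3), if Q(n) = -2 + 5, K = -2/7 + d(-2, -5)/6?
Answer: -4395/14 ≈ -313.93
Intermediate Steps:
d(D, X) = -1 + X
K = -9/7 (K = -2/7 + (-1 - 5)/6 = -2*⅐ - 6*⅙ = -2/7 - 1 = -9/7 ≈ -1.2857)
Q(n) = 3
o(M) = -½ - 9*M²/7
o(9)*Q(3) = (-½ - 9/7*9²)*3 = (-½ - 9/7*81)*3 = (-½ - 729/7)*3 = -1465/14*3 = -4395/14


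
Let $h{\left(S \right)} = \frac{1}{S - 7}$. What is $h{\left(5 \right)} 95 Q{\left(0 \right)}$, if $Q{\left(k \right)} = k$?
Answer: $0$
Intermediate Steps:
$h{\left(S \right)} = \frac{1}{-7 + S}$
$h{\left(5 \right)} 95 Q{\left(0 \right)} = \frac{1}{-7 + 5} \cdot 95 \cdot 0 = \frac{1}{-2} \cdot 95 \cdot 0 = \left(- \frac{1}{2}\right) 95 \cdot 0 = \left(- \frac{95}{2}\right) 0 = 0$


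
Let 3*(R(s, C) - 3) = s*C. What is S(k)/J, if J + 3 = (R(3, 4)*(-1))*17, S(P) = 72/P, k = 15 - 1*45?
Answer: 6/305 ≈ 0.019672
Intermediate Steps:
k = -30 (k = 15 - 45 = -30)
R(s, C) = 3 + C*s/3 (R(s, C) = 3 + (s*C)/3 = 3 + (C*s)/3 = 3 + C*s/3)
J = -122 (J = -3 + ((3 + (⅓)*4*3)*(-1))*17 = -3 + ((3 + 4)*(-1))*17 = -3 + (7*(-1))*17 = -3 - 7*17 = -3 - 119 = -122)
S(k)/J = (72/(-30))/(-122) = (72*(-1/30))*(-1/122) = -12/5*(-1/122) = 6/305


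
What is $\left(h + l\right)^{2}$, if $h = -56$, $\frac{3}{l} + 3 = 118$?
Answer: $\frac{41434969}{13225} \approx 3133.1$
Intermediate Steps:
$l = \frac{3}{115}$ ($l = \frac{3}{-3 + 118} = \frac{3}{115} \approx 0.026087$)
$\left(h + l\right)^{2} = \left(-56 + \frac{3}{115}\right)^{2} = \left(- \frac{6437}{115}\right)^{2} = \frac{41434969}{13225}$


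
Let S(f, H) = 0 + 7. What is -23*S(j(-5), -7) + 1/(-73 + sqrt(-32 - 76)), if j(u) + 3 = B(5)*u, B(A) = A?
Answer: -875430/5437 - 6*I*sqrt(3)/5437 ≈ -161.01 - 0.0019114*I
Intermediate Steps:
j(u) = -3 + 5*u
S(f, H) = 7
-23*S(j(-5), -7) + 1/(-73 + sqrt(-32 - 76)) = -23*7 + 1/(-73 + sqrt(-32 - 76)) = -161 + 1/(-73 + sqrt(-108)) = -161 + 1/(-73 + 6*I*sqrt(3))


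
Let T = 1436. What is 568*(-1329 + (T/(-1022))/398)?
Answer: -76762382720/101689 ≈ -7.5487e+5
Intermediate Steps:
568*(-1329 + (T/(-1022))/398) = 568*(-1329 + (1436/(-1022))/398) = 568*(-1329 + (1436*(-1/1022))*(1/398)) = 568*(-1329 - 718/511*1/398) = 568*(-1329 - 359/101689) = 568*(-135145040/101689) = -76762382720/101689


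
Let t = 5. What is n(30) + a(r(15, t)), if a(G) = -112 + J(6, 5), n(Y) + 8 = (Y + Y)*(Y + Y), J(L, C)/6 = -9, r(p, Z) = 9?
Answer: 3426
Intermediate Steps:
J(L, C) = -54 (J(L, C) = 6*(-9) = -54)
n(Y) = -8 + 4*Y² (n(Y) = -8 + (Y + Y)*(Y + Y) = -8 + (2*Y)*(2*Y) = -8 + 4*Y²)
a(G) = -166 (a(G) = -112 - 54 = -166)
n(30) + a(r(15, t)) = (-8 + 4*30²) - 166 = (-8 + 4*900) - 166 = (-8 + 3600) - 166 = 3592 - 166 = 3426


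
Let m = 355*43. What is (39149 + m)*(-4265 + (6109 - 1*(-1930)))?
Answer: 205358436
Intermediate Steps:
m = 15265
(39149 + m)*(-4265 + (6109 - 1*(-1930))) = (39149 + 15265)*(-4265 + (6109 - 1*(-1930))) = 54414*(-4265 + (6109 + 1930)) = 54414*(-4265 + 8039) = 54414*3774 = 205358436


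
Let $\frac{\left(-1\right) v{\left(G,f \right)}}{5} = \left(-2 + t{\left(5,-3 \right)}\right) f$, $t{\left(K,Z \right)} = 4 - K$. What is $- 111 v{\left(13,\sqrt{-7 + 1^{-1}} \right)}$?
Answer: $- 1665 i \sqrt{6} \approx - 4078.4 i$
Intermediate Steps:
$v{\left(G,f \right)} = 15 f$ ($v{\left(G,f \right)} = - 5 \left(-2 + \left(4 - 5\right)\right) f = - 5 \left(-2 - 1\right) f = - 5 \left(- 3 f\right) = 15 f$)
$- 111 v{\left(13,\sqrt{-7 + 1^{-1}} \right)} = - 111 \cdot 15 \sqrt{-7 + 1^{-1}} = - 111 \cdot 15 \sqrt{-7 + 1} = - 111 \cdot 15 \sqrt{-6} = - 111 \cdot 15 i \sqrt{6} = - 1665 i \sqrt{6}$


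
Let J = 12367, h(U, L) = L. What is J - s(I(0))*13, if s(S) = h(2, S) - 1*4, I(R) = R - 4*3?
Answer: 12575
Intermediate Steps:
I(R) = -12 + R (I(R) = R - 12 = -12 + R)
s(S) = -4 + S (s(S) = S - 1*4 = S - 4 = -4 + S)
J - s(I(0))*13 = 12367 - (-4 + (-12 + 0))*13 = 12367 - (-4 - 12)*13 = 12367 - (-16)*13 = 12367 - 1*(-208) = 12367 + 208 = 12575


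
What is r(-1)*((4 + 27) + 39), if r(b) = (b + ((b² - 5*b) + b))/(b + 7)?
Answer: 140/3 ≈ 46.667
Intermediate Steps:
r(b) = (b² - 3*b)/(7 + b) (r(b) = (b + (b² - 4*b))/(7 + b) = (b² - 3*b)/(7 + b))
r(-1)*((4 + 27) + 39) = (-(-3 - 1)/(7 - 1))*((4 + 27) + 39) = (-1*(-4)/6)*(31 + 39) = -1*⅙*(-4)*70 = (⅔)*70 = 140/3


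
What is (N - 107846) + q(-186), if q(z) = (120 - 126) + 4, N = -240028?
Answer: -347876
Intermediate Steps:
q(z) = -2 (q(z) = -6 + 4 = -2)
(N - 107846) + q(-186) = (-240028 - 107846) - 2 = -347874 - 2 = -347876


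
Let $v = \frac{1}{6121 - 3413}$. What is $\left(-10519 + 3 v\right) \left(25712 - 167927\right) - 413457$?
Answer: $\frac{4049938487979}{2708} \approx 1.4955 \cdot 10^{9}$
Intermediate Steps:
$v = \frac{1}{2708} \approx 0.00036928$
$\left(-10519 + 3 v\right) \left(25712 - 167927\right) - 413457 = \left(-10519 + 3 \cdot \frac{1}{2708}\right) \left(25712 - 167927\right) - 413457 = \left(-10519 + \frac{3}{2708}\right) \left(-142215\right) - 413457 = \left(- \frac{28485449}{2708}\right) \left(-142215\right) - 413457 = \frac{4051058129535}{2708} - 413457 = \frac{4049938487979}{2708}$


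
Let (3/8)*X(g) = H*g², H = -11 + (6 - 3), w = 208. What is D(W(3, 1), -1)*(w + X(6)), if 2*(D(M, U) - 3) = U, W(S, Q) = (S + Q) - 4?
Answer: -1400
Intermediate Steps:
W(S, Q) = -4 + Q + S (W(S, Q) = (Q + S) - 4 = -4 + Q + S)
D(M, U) = 3 + U/2
H = -8 (H = -11 + 3 = -8)
X(g) = -64*g²/3 (X(g) = 8*(-8*g²)/3 = -64*g²/3)
D(W(3, 1), -1)*(w + X(6)) = (3 + (½)*(-1))*(208 - 64/3*6²) = (3 - ½)*(208 - 64/3*36) = 5*(208 - 768)/2 = (5/2)*(-560) = -1400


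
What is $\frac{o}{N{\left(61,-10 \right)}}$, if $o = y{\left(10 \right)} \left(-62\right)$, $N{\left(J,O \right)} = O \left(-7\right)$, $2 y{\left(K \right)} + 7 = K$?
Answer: $- \frac{93}{70} \approx -1.3286$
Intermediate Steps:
$y{\left(K \right)} = - \frac{7}{2} + \frac{K}{2}$
$N{\left(J,O \right)} = - 7 O$
$o = -93$ ($o = \left(- \frac{7}{2} + \frac{1}{2} \cdot 10\right) \left(-62\right) = \left(- \frac{7}{2} + 5\right) \left(-62\right) = \frac{3}{2} \left(-62\right) = -93$)
$\frac{o}{N{\left(61,-10 \right)}} = - \frac{93}{\left(-7\right) \left(-10\right)} = - \frac{93}{70}$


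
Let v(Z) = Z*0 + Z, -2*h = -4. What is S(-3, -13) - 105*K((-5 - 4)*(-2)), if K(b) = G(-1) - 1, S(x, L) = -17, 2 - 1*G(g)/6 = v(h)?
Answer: 88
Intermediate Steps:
h = 2 (h = -½*(-4) = 2)
v(Z) = Z (v(Z) = 0 + Z = Z)
G(g) = 0 (G(g) = 12 - 6*2 = 12 - 12 = 0)
K(b) = -1 (K(b) = 0 - 1 = -1)
S(-3, -13) - 105*K((-5 - 4)*(-2)) = -17 - 105*(-1) = -17 + 105 = 88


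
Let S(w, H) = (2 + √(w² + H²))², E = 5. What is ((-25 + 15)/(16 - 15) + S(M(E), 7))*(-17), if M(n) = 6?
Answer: -1343 - 68*√85 ≈ -1969.9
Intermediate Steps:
S(w, H) = (2 + √(H² + w²))²
((-25 + 15)/(16 - 15) + S(M(E), 7))*(-17) = ((-25 + 15)/(16 - 15) + (2 + √(7² + 6²))²)*(-17) = (-10/1 + (2 + √(49 + 36))²)*(-17) = (-10*1 + (2 + √85)²)*(-17) = (-10 + (2 + √85)²)*(-17) = 170 - 17*(2 + √85)²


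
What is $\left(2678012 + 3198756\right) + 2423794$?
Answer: $8300562$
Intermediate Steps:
$\left(2678012 + 3198756\right) + 2423794 = 5876768 + 2423794 = 8300562$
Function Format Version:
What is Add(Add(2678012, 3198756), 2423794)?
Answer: 8300562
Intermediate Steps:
Add(Add(2678012, 3198756), 2423794) = Add(5876768, 2423794) = 8300562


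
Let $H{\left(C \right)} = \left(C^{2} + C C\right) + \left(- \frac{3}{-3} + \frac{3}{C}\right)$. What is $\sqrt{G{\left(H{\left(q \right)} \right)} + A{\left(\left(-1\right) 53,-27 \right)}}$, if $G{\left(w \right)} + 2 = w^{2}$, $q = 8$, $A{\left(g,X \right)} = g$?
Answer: $\frac{\sqrt{1067705}}{8} \approx 129.16$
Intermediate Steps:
$H{\left(C \right)} = 1 + 2 C^{2} + \frac{3}{C}$ ($H{\left(C \right)} = \left(C^{2} + C^{2}\right) + \left(\left(-3\right) \left(- \frac{1}{3}\right) + \frac{3}{C}\right) = 2 C^{2} + \left(1 + \frac{3}{C}\right) = 1 + 2 C^{2} + \frac{3}{C}$)
$G{\left(w \right)} = -2 + w^{2}$
$\sqrt{G{\left(H{\left(q \right)} \right)} + A{\left(\left(-1\right) 53,-27 \right)}} = \sqrt{\left(-2 + \left(\frac{3 + 8 + 2 \cdot 8^{3}}{8}\right)^{2}\right) - 53} = \sqrt{\left(-2 + \left(\frac{3 + 8 + 2 \cdot 512}{8}\right)^{2}\right) - 53} = \sqrt{\left(-2 + \left(\frac{3 + 8 + 1024}{8}\right)^{2}\right) - 53} = \sqrt{\left(-2 + \left(\frac{1}{8} \cdot 1035\right)^{2}\right) - 53} = \sqrt{\left(-2 + \left(\frac{1035}{8}\right)^{2}\right) - 53} = \sqrt{\left(-2 + \frac{1071225}{64}\right) - 53} = \sqrt{\frac{1071097}{64} - 53} = \sqrt{\frac{1067705}{64}} = \frac{\sqrt{1067705}}{8}$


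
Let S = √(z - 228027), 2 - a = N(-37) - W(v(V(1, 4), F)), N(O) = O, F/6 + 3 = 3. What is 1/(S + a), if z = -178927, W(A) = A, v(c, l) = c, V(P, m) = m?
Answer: 43/408803 - I*√406954/408803 ≈ 0.00010519 - 0.0015605*I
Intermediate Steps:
F = 0 (F = -18 + 6*3 = -18 + 18 = 0)
a = 43 (a = 2 - (-37 - 1*4) = 2 - (-37 - 4) = 2 - 1*(-41) = 2 + 41 = 43)
S = I*√406954 (S = √(-178927 - 228027) = √(-406954) = I*√406954 ≈ 637.93*I)
1/(S + a) = 1/(I*√406954 + 43) = 1/(43 + I*√406954)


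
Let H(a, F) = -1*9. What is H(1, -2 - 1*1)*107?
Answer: -963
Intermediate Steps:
H(a, F) = -9
H(1, -2 - 1*1)*107 = -9*107 = -963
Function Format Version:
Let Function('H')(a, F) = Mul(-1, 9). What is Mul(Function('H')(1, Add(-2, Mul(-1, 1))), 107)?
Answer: -963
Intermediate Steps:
Function('H')(a, F) = -9
Mul(Function('H')(1, Add(-2, Mul(-1, 1))), 107) = Mul(-9, 107) = -963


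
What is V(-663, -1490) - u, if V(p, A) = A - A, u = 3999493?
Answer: -3999493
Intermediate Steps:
V(p, A) = 0
V(-663, -1490) - u = 0 - 1*3999493 = 0 - 3999493 = -3999493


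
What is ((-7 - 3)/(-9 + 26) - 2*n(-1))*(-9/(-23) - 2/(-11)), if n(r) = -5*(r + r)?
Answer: -50750/4301 ≈ -11.800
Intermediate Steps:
n(r) = -10*r
((-7 - 3)/(-9 + 26) - 2*n(-1))*(-9/(-23) - 2/(-11)) = ((-7 - 3)/(-9 + 26) - (-20)*(-1))*(-9/(-23) - 2/(-11)) = (-10/17 - 2*10)*(-9*(-1/23) - 2*(-1/11)) = (-10*1/17 - 20)*(9/23 + 2/11) = (-10/17 - 20)*(145/253) = -350/17*145/253 = -50750/4301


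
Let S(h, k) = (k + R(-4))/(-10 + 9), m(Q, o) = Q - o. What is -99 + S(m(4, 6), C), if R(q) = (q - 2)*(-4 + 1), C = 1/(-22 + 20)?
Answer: -233/2 ≈ -116.50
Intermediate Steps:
C = -½ (C = 1/(-2) = -½ ≈ -0.50000)
R(q) = 6 - 3*q (R(q) = (-2 + q)*(-3) = 6 - 3*q)
S(h, k) = -18 - k (S(h, k) = (k + (6 - 3*(-4)))/(-10 + 9) = (k + (6 + 12))/(-1) = (k + 18)*(-1) = (18 + k)*(-1) = -18 - k)
-99 + S(m(4, 6), C) = -99 + (-18 - 1*(-½)) = -99 + (-18 + ½) = -99 - 35/2 = -233/2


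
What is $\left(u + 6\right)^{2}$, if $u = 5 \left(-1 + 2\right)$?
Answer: $121$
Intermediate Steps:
$u = 5$ ($u = 5 \cdot 1 = 5$)
$\left(u + 6\right)^{2} = \left(5 + 6\right)^{2} = 11^{2} = 121$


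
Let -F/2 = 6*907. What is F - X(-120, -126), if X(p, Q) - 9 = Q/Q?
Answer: -10894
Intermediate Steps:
X(p, Q) = 10 (X(p, Q) = 9 + Q/Q = 9 + 1 = 10)
F = -10884 (F = -12*907 = -2*5442 = -10884)
F - X(-120, -126) = -10884 - 1*10 = -10884 - 10 = -10894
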